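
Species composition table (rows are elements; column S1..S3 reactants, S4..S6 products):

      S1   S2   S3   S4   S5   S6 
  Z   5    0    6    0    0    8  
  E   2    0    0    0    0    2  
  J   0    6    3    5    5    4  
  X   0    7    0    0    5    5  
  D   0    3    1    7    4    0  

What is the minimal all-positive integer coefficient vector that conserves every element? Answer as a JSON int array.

Coefficients: [6, 5, 3, 2, 1, 6]

Z: 6·5+5·0+3·6 = 48 | 2·0+1·0+6·8 = 48
E: 6·2+5·0+3·0 = 12 | 2·0+1·0+6·2 = 12
J: 6·0+5·6+3·3 = 39 | 2·5+1·5+6·4 = 39
X: 6·0+5·7+3·0 = 35 | 2·0+1·5+6·5 = 35
D: 6·0+5·3+3·1 = 18 | 2·7+1·4+6·0 = 18
gcd(6,5,3,2,1,6) = 1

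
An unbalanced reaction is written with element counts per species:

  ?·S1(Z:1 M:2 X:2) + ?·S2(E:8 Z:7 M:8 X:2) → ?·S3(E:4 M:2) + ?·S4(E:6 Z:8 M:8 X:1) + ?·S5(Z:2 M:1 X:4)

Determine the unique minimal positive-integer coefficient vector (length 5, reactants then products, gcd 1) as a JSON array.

Coefficients: [1, 5, 4, 4, 2]

E: 1·0+5·8 = 40 | 4·4+4·6+2·0 = 40
Z: 1·1+5·7 = 36 | 4·0+4·8+2·2 = 36
M: 1·2+5·8 = 42 | 4·2+4·8+2·1 = 42
X: 1·2+5·2 = 12 | 4·0+4·1+2·4 = 12
gcd(1,5,4,4,2) = 1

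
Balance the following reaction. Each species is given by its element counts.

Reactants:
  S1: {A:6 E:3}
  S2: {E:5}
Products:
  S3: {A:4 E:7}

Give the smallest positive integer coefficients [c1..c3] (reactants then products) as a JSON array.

A: 2·6+3·0 = 12 | 3·4 = 12
E: 2·3+3·5 = 21 | 3·7 = 21
gcd(2,3,3) = 1

Coefficients: [2, 3, 3]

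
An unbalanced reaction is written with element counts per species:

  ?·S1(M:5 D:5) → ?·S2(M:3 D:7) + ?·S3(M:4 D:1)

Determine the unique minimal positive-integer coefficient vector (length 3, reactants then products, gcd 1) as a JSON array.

Coefficients: [5, 3, 4]

M: 5·5 = 25 | 3·3+4·4 = 25
D: 5·5 = 25 | 3·7+4·1 = 25
gcd(5,3,4) = 1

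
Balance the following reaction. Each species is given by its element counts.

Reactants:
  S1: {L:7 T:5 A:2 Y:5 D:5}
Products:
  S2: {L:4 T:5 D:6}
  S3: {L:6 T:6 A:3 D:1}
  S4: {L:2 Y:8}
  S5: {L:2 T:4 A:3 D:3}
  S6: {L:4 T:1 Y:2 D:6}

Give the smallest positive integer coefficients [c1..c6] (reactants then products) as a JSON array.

L: 6·7 = 42 | 1·4+3·6+3·2+1·2+3·4 = 42
T: 6·5 = 30 | 1·5+3·6+3·0+1·4+3·1 = 30
A: 6·2 = 12 | 1·0+3·3+3·0+1·3+3·0 = 12
Y: 6·5 = 30 | 1·0+3·0+3·8+1·0+3·2 = 30
D: 6·5 = 30 | 1·6+3·1+3·0+1·3+3·6 = 30
gcd(6,1,3,3,1,3) = 1

Coefficients: [6, 1, 3, 3, 1, 3]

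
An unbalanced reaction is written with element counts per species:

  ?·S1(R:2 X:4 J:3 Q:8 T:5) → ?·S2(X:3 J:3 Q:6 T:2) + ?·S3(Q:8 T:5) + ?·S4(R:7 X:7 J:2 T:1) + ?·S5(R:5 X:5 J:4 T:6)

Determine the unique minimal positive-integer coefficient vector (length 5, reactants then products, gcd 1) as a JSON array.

Coefficients: [6, 4, 3, 1, 1]

R: 6·2 = 12 | 4·0+3·0+1·7+1·5 = 12
X: 6·4 = 24 | 4·3+3·0+1·7+1·5 = 24
J: 6·3 = 18 | 4·3+3·0+1·2+1·4 = 18
Q: 6·8 = 48 | 4·6+3·8+1·0+1·0 = 48
T: 6·5 = 30 | 4·2+3·5+1·1+1·6 = 30
gcd(6,4,3,1,1) = 1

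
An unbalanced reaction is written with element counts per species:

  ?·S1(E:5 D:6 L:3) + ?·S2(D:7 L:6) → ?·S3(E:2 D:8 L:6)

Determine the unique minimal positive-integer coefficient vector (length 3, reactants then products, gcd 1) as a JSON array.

E: 2·5+4·0 = 10 | 5·2 = 10
D: 2·6+4·7 = 40 | 5·8 = 40
L: 2·3+4·6 = 30 | 5·6 = 30
gcd(2,4,5) = 1

Coefficients: [2, 4, 5]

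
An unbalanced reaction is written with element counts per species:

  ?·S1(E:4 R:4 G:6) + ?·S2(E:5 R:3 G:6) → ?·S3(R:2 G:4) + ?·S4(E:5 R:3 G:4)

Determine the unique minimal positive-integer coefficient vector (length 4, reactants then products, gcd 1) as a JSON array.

E: 5·4+1·5 = 25 | 4·0+5·5 = 25
R: 5·4+1·3 = 23 | 4·2+5·3 = 23
G: 5·6+1·6 = 36 | 4·4+5·4 = 36
gcd(5,1,4,5) = 1

Coefficients: [5, 1, 4, 5]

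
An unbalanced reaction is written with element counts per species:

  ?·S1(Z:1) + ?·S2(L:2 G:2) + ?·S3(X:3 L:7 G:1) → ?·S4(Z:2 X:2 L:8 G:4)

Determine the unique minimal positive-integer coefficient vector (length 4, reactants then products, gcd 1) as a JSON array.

Coefficients: [6, 5, 2, 3]

Z: 6·1+5·0+2·0 = 6 | 3·2 = 6
X: 6·0+5·0+2·3 = 6 | 3·2 = 6
L: 6·0+5·2+2·7 = 24 | 3·8 = 24
G: 6·0+5·2+2·1 = 12 | 3·4 = 12
gcd(6,5,2,3) = 1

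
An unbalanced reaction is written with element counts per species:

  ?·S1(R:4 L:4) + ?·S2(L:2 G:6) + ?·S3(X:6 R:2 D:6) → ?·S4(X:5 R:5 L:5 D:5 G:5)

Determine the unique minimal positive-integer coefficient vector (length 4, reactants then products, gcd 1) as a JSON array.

X: 5·0+5·0+5·6 = 30 | 6·5 = 30
R: 5·4+5·0+5·2 = 30 | 6·5 = 30
L: 5·4+5·2+5·0 = 30 | 6·5 = 30
D: 5·0+5·0+5·6 = 30 | 6·5 = 30
G: 5·0+5·6+5·0 = 30 | 6·5 = 30
gcd(5,5,5,6) = 1

Coefficients: [5, 5, 5, 6]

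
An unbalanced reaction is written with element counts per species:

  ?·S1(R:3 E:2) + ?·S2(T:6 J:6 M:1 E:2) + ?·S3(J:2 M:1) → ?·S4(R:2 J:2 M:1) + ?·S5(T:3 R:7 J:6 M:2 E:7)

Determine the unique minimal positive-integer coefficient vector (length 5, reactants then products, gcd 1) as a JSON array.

T: 6·0+1·6+5·0 = 6 | 2·0+2·3 = 6
R: 6·3+1·0+5·0 = 18 | 2·2+2·7 = 18
J: 6·0+1·6+5·2 = 16 | 2·2+2·6 = 16
M: 6·0+1·1+5·1 = 6 | 2·1+2·2 = 6
E: 6·2+1·2+5·0 = 14 | 2·0+2·7 = 14
gcd(6,1,5,2,2) = 1

Coefficients: [6, 1, 5, 2, 2]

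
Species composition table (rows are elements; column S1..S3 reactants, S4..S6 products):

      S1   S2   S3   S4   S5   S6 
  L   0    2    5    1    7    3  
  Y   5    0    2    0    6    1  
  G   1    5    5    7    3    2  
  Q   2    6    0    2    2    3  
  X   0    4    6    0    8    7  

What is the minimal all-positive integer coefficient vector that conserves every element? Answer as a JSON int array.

L: 2·0+4·2+6·5 = 38 | 5·1+3·7+4·3 = 38
Y: 2·5+4·0+6·2 = 22 | 5·0+3·6+4·1 = 22
G: 2·1+4·5+6·5 = 52 | 5·7+3·3+4·2 = 52
Q: 2·2+4·6+6·0 = 28 | 5·2+3·2+4·3 = 28
X: 2·0+4·4+6·6 = 52 | 5·0+3·8+4·7 = 52
gcd(2,4,6,5,3,4) = 1

Coefficients: [2, 4, 6, 5, 3, 4]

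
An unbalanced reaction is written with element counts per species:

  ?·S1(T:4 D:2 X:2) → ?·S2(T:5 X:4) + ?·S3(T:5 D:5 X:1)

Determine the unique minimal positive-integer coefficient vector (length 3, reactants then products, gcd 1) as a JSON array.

T: 5·4 = 20 | 2·5+2·5 = 20
D: 5·2 = 10 | 2·0+2·5 = 10
X: 5·2 = 10 | 2·4+2·1 = 10
gcd(5,2,2) = 1

Coefficients: [5, 2, 2]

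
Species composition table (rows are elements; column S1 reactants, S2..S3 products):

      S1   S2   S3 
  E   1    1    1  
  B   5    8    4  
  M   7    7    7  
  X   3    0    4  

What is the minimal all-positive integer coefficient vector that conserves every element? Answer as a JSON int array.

E: 4·1 = 4 | 1·1+3·1 = 4
B: 4·5 = 20 | 1·8+3·4 = 20
M: 4·7 = 28 | 1·7+3·7 = 28
X: 4·3 = 12 | 1·0+3·4 = 12
gcd(4,1,3) = 1

Coefficients: [4, 1, 3]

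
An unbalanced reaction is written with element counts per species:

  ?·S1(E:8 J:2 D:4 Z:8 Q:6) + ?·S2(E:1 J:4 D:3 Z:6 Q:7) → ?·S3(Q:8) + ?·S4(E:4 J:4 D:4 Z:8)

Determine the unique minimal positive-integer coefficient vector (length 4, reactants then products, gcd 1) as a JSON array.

Coefficients: [2, 4, 5, 5]

E: 2·8+4·1 = 20 | 5·0+5·4 = 20
J: 2·2+4·4 = 20 | 5·0+5·4 = 20
D: 2·4+4·3 = 20 | 5·0+5·4 = 20
Z: 2·8+4·6 = 40 | 5·0+5·8 = 40
Q: 2·6+4·7 = 40 | 5·8+5·0 = 40
gcd(2,4,5,5) = 1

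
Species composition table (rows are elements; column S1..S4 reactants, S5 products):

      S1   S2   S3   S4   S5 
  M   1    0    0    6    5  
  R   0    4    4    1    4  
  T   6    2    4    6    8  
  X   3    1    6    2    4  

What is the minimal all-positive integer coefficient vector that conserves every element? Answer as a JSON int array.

M: 1·1+3·0+1·0+4·6 = 25 | 5·5 = 25
R: 1·0+3·4+1·4+4·1 = 20 | 5·4 = 20
T: 1·6+3·2+1·4+4·6 = 40 | 5·8 = 40
X: 1·3+3·1+1·6+4·2 = 20 | 5·4 = 20
gcd(1,3,1,4,5) = 1

Coefficients: [1, 3, 1, 4, 5]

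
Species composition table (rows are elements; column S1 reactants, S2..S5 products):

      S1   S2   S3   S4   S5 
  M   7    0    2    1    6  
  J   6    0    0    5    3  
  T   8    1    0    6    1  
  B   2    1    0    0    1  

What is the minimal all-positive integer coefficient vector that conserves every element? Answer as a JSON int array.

Coefficients: [3, 5, 6, 3, 1]

M: 3·7 = 21 | 5·0+6·2+3·1+1·6 = 21
J: 3·6 = 18 | 5·0+6·0+3·5+1·3 = 18
T: 3·8 = 24 | 5·1+6·0+3·6+1·1 = 24
B: 3·2 = 6 | 5·1+6·0+3·0+1·1 = 6
gcd(3,5,6,3,1) = 1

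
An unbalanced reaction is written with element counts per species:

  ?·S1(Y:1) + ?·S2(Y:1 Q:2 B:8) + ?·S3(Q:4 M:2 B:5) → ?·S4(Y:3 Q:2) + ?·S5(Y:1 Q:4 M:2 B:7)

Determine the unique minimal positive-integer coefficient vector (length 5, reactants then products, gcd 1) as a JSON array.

Coefficients: [6, 1, 4, 1, 4]

Y: 6·1+1·1+4·0 = 7 | 1·3+4·1 = 7
Q: 6·0+1·2+4·4 = 18 | 1·2+4·4 = 18
M: 6·0+1·0+4·2 = 8 | 1·0+4·2 = 8
B: 6·0+1·8+4·5 = 28 | 1·0+4·7 = 28
gcd(6,1,4,1,4) = 1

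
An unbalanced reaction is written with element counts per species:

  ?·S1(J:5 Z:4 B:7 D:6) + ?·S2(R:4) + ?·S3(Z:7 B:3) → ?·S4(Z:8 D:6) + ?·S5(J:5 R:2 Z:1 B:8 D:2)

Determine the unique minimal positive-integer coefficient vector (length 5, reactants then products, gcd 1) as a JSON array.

J: 6·5+3·0+2·0 = 30 | 4·0+6·5 = 30
R: 6·0+3·4+2·0 = 12 | 4·0+6·2 = 12
Z: 6·4+3·0+2·7 = 38 | 4·8+6·1 = 38
B: 6·7+3·0+2·3 = 48 | 4·0+6·8 = 48
D: 6·6+3·0+2·0 = 36 | 4·6+6·2 = 36
gcd(6,3,2,4,6) = 1

Coefficients: [6, 3, 2, 4, 6]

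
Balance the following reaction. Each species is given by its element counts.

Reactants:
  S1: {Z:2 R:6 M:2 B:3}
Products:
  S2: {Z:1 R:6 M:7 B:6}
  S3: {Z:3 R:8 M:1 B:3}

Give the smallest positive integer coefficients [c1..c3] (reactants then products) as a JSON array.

Coefficients: [5, 1, 3]

Z: 5·2 = 10 | 1·1+3·3 = 10
R: 5·6 = 30 | 1·6+3·8 = 30
M: 5·2 = 10 | 1·7+3·1 = 10
B: 5·3 = 15 | 1·6+3·3 = 15
gcd(5,1,3) = 1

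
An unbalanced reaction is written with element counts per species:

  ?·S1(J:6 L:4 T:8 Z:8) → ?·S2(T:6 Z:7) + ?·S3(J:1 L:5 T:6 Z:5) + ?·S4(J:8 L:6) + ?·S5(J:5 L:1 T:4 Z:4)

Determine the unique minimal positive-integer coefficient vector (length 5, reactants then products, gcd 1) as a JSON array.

J: 5·6 = 30 | 2·0+2·1+1·8+4·5 = 30
L: 5·4 = 20 | 2·0+2·5+1·6+4·1 = 20
T: 5·8 = 40 | 2·6+2·6+1·0+4·4 = 40
Z: 5·8 = 40 | 2·7+2·5+1·0+4·4 = 40
gcd(5,2,2,1,4) = 1

Coefficients: [5, 2, 2, 1, 4]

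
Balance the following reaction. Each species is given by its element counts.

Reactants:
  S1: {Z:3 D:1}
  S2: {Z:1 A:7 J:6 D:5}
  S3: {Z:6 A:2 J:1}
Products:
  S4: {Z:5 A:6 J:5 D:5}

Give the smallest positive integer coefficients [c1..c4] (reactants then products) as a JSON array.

Z: 5·3+4·1+1·6 = 25 | 5·5 = 25
A: 5·0+4·7+1·2 = 30 | 5·6 = 30
J: 5·0+4·6+1·1 = 25 | 5·5 = 25
D: 5·1+4·5+1·0 = 25 | 5·5 = 25
gcd(5,4,1,5) = 1

Coefficients: [5, 4, 1, 5]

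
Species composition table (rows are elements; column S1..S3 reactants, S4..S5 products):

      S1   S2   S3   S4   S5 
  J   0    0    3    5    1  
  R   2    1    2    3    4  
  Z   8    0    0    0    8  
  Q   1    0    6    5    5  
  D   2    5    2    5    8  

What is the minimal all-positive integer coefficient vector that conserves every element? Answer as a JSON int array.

Coefficients: [5, 6, 5, 2, 5]

J: 5·0+6·0+5·3 = 15 | 2·5+5·1 = 15
R: 5·2+6·1+5·2 = 26 | 2·3+5·4 = 26
Z: 5·8+6·0+5·0 = 40 | 2·0+5·8 = 40
Q: 5·1+6·0+5·6 = 35 | 2·5+5·5 = 35
D: 5·2+6·5+5·2 = 50 | 2·5+5·8 = 50
gcd(5,6,5,2,5) = 1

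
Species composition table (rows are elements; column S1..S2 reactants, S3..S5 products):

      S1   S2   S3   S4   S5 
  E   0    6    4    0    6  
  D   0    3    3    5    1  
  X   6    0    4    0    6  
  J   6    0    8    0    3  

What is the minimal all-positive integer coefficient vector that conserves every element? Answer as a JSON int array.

Coefficients: [6, 6, 3, 1, 4]

E: 6·0+6·6 = 36 | 3·4+1·0+4·6 = 36
D: 6·0+6·3 = 18 | 3·3+1·5+4·1 = 18
X: 6·6+6·0 = 36 | 3·4+1·0+4·6 = 36
J: 6·6+6·0 = 36 | 3·8+1·0+4·3 = 36
gcd(6,6,3,1,4) = 1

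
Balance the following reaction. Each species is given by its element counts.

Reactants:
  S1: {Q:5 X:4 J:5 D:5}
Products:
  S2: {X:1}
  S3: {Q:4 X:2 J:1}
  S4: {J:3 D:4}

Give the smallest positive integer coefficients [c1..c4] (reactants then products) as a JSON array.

Q: 4·5 = 20 | 6·0+5·4+5·0 = 20
X: 4·4 = 16 | 6·1+5·2+5·0 = 16
J: 4·5 = 20 | 6·0+5·1+5·3 = 20
D: 4·5 = 20 | 6·0+5·0+5·4 = 20
gcd(4,6,5,5) = 1

Coefficients: [4, 6, 5, 5]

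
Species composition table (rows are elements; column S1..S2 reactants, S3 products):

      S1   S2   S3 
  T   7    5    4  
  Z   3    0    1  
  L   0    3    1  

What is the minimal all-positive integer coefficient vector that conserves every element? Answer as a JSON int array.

T: 1·7+1·5 = 12 | 3·4 = 12
Z: 1·3+1·0 = 3 | 3·1 = 3
L: 1·0+1·3 = 3 | 3·1 = 3
gcd(1,1,3) = 1

Coefficients: [1, 1, 3]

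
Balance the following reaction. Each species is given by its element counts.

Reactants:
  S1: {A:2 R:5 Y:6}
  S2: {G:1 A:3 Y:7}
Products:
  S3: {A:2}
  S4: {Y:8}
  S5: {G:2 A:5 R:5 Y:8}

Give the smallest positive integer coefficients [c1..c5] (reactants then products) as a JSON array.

Coefficients: [2, 4, 3, 3, 2]

G: 2·0+4·1 = 4 | 3·0+3·0+2·2 = 4
A: 2·2+4·3 = 16 | 3·2+3·0+2·5 = 16
R: 2·5+4·0 = 10 | 3·0+3·0+2·5 = 10
Y: 2·6+4·7 = 40 | 3·0+3·8+2·8 = 40
gcd(2,4,3,3,2) = 1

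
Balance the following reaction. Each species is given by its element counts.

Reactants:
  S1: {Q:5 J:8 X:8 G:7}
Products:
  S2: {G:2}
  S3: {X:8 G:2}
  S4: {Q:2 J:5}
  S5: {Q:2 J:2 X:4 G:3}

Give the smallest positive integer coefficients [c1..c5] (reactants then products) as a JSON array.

Coefficients: [4, 4, 1, 4, 6]

Q: 4·5 = 20 | 4·0+1·0+4·2+6·2 = 20
J: 4·8 = 32 | 4·0+1·0+4·5+6·2 = 32
X: 4·8 = 32 | 4·0+1·8+4·0+6·4 = 32
G: 4·7 = 28 | 4·2+1·2+4·0+6·3 = 28
gcd(4,4,1,4,6) = 1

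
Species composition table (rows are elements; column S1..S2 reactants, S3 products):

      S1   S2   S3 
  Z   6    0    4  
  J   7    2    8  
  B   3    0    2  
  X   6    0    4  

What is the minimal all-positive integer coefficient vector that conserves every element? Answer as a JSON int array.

Coefficients: [2, 5, 3]

Z: 2·6+5·0 = 12 | 3·4 = 12
J: 2·7+5·2 = 24 | 3·8 = 24
B: 2·3+5·0 = 6 | 3·2 = 6
X: 2·6+5·0 = 12 | 3·4 = 12
gcd(2,5,3) = 1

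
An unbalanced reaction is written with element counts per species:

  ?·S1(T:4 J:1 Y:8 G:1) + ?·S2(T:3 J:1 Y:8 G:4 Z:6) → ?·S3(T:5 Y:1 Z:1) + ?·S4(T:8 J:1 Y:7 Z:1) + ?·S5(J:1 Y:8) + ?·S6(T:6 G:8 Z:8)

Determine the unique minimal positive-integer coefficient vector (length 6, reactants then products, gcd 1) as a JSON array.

Coefficients: [4, 3, 1, 1, 6, 2]

T: 4·4+3·3 = 25 | 1·5+1·8+6·0+2·6 = 25
J: 4·1+3·1 = 7 | 1·0+1·1+6·1+2·0 = 7
Y: 4·8+3·8 = 56 | 1·1+1·7+6·8+2·0 = 56
G: 4·1+3·4 = 16 | 1·0+1·0+6·0+2·8 = 16
Z: 4·0+3·6 = 18 | 1·1+1·1+6·0+2·8 = 18
gcd(4,3,1,1,6,2) = 1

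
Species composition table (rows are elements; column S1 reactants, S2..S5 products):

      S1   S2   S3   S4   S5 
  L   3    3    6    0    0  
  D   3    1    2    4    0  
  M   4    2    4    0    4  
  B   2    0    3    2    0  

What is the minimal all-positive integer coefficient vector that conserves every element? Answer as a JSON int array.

Coefficients: [6, 2, 2, 3, 3]

L: 6·3 = 18 | 2·3+2·6+3·0+3·0 = 18
D: 6·3 = 18 | 2·1+2·2+3·4+3·0 = 18
M: 6·4 = 24 | 2·2+2·4+3·0+3·4 = 24
B: 6·2 = 12 | 2·0+2·3+3·2+3·0 = 12
gcd(6,2,2,3,3) = 1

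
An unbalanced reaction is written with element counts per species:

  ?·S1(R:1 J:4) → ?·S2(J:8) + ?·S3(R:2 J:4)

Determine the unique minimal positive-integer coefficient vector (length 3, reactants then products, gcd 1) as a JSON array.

R: 4·1 = 4 | 1·0+2·2 = 4
J: 4·4 = 16 | 1·8+2·4 = 16
gcd(4,1,2) = 1

Coefficients: [4, 1, 2]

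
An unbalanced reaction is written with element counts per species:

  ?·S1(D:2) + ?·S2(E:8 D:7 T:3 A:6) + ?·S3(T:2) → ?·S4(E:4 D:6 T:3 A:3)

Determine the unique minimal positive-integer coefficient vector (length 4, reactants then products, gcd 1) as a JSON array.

Coefficients: [5, 2, 3, 4]

E: 5·0+2·8+3·0 = 16 | 4·4 = 16
D: 5·2+2·7+3·0 = 24 | 4·6 = 24
T: 5·0+2·3+3·2 = 12 | 4·3 = 12
A: 5·0+2·6+3·0 = 12 | 4·3 = 12
gcd(5,2,3,4) = 1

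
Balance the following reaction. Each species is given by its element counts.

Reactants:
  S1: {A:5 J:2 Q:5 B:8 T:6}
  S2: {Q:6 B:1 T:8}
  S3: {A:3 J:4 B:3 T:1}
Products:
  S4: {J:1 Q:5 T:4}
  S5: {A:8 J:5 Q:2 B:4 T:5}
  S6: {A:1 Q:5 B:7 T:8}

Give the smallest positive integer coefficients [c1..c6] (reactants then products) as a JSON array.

Coefficients: [4, 6, 3, 5, 3, 5]

A: 4·5+6·0+3·3 = 29 | 5·0+3·8+5·1 = 29
J: 4·2+6·0+3·4 = 20 | 5·1+3·5+5·0 = 20
Q: 4·5+6·6+3·0 = 56 | 5·5+3·2+5·5 = 56
B: 4·8+6·1+3·3 = 47 | 5·0+3·4+5·7 = 47
T: 4·6+6·8+3·1 = 75 | 5·4+3·5+5·8 = 75
gcd(4,6,3,5,3,5) = 1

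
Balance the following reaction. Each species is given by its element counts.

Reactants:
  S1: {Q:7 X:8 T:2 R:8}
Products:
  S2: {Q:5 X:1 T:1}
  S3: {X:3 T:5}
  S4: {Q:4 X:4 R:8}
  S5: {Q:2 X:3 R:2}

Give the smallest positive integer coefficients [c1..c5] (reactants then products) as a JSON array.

Coefficients: [3, 1, 1, 2, 4]

Q: 3·7 = 21 | 1·5+1·0+2·4+4·2 = 21
X: 3·8 = 24 | 1·1+1·3+2·4+4·3 = 24
T: 3·2 = 6 | 1·1+1·5+2·0+4·0 = 6
R: 3·8 = 24 | 1·0+1·0+2·8+4·2 = 24
gcd(3,1,1,2,4) = 1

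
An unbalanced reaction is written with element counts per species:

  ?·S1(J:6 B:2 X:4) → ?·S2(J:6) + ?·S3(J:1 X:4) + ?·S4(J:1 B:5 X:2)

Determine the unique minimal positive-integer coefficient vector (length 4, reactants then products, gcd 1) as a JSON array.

Coefficients: [5, 4, 4, 2]

J: 5·6 = 30 | 4·6+4·1+2·1 = 30
B: 5·2 = 10 | 4·0+4·0+2·5 = 10
X: 5·4 = 20 | 4·0+4·4+2·2 = 20
gcd(5,4,4,2) = 1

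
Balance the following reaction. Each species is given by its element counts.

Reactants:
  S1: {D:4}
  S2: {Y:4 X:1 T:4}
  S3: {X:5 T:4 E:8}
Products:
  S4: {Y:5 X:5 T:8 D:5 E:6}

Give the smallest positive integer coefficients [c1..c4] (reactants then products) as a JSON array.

Coefficients: [5, 5, 3, 4]

Y: 5·0+5·4+3·0 = 20 | 4·5 = 20
X: 5·0+5·1+3·5 = 20 | 4·5 = 20
T: 5·0+5·4+3·4 = 32 | 4·8 = 32
D: 5·4+5·0+3·0 = 20 | 4·5 = 20
E: 5·0+5·0+3·8 = 24 | 4·6 = 24
gcd(5,5,3,4) = 1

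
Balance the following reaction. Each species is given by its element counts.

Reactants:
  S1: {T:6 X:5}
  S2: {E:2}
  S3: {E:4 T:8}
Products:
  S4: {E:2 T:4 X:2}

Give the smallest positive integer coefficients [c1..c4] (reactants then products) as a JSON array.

Coefficients: [2, 3, 1, 5]

E: 2·0+3·2+1·4 = 10 | 5·2 = 10
T: 2·6+3·0+1·8 = 20 | 5·4 = 20
X: 2·5+3·0+1·0 = 10 | 5·2 = 10
gcd(2,3,1,5) = 1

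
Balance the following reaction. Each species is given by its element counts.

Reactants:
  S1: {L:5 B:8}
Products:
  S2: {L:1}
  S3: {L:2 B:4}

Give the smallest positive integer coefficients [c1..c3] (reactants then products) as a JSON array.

L: 1·5 = 5 | 1·1+2·2 = 5
B: 1·8 = 8 | 1·0+2·4 = 8
gcd(1,1,2) = 1

Coefficients: [1, 1, 2]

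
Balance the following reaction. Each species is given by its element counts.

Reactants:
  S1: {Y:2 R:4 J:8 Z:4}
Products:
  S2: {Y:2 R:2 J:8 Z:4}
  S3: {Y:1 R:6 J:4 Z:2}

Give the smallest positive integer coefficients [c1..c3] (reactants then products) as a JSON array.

Coefficients: [5, 4, 2]

Y: 5·2 = 10 | 4·2+2·1 = 10
R: 5·4 = 20 | 4·2+2·6 = 20
J: 5·8 = 40 | 4·8+2·4 = 40
Z: 5·4 = 20 | 4·4+2·2 = 20
gcd(5,4,2) = 1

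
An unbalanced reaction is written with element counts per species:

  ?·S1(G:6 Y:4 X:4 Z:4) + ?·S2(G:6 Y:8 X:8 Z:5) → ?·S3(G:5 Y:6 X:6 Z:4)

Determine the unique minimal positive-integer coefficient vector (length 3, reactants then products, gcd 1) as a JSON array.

G: 1·6+4·6 = 30 | 6·5 = 30
Y: 1·4+4·8 = 36 | 6·6 = 36
X: 1·4+4·8 = 36 | 6·6 = 36
Z: 1·4+4·5 = 24 | 6·4 = 24
gcd(1,4,6) = 1

Coefficients: [1, 4, 6]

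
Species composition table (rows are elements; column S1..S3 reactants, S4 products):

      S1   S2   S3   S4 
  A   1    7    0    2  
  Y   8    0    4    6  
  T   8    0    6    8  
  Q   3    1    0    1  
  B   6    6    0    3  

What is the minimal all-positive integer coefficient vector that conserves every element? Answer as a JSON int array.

Coefficients: [1, 1, 4, 4]

A: 1·1+1·7+4·0 = 8 | 4·2 = 8
Y: 1·8+1·0+4·4 = 24 | 4·6 = 24
T: 1·8+1·0+4·6 = 32 | 4·8 = 32
Q: 1·3+1·1+4·0 = 4 | 4·1 = 4
B: 1·6+1·6+4·0 = 12 | 4·3 = 12
gcd(1,1,4,4) = 1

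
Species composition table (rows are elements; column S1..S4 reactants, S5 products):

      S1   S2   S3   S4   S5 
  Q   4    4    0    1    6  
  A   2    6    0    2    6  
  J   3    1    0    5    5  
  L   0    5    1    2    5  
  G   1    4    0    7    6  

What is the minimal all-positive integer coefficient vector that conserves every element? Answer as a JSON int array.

Q: 4·4+3·4+6·0+2·1 = 30 | 5·6 = 30
A: 4·2+3·6+6·0+2·2 = 30 | 5·6 = 30
J: 4·3+3·1+6·0+2·5 = 25 | 5·5 = 25
L: 4·0+3·5+6·1+2·2 = 25 | 5·5 = 25
G: 4·1+3·4+6·0+2·7 = 30 | 5·6 = 30
gcd(4,3,6,2,5) = 1

Coefficients: [4, 3, 6, 2, 5]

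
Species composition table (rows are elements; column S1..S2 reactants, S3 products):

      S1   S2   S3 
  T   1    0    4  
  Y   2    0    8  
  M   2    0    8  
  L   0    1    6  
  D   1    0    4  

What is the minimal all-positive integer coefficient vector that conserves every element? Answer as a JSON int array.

Coefficients: [4, 6, 1]

T: 4·1+6·0 = 4 | 1·4 = 4
Y: 4·2+6·0 = 8 | 1·8 = 8
M: 4·2+6·0 = 8 | 1·8 = 8
L: 4·0+6·1 = 6 | 1·6 = 6
D: 4·1+6·0 = 4 | 1·4 = 4
gcd(4,6,1) = 1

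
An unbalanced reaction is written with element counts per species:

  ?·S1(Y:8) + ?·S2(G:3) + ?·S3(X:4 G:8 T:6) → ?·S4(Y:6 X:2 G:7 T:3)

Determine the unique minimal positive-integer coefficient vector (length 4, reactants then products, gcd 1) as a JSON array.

Y: 3·8+4·0+2·0 = 24 | 4·6 = 24
X: 3·0+4·0+2·4 = 8 | 4·2 = 8
G: 3·0+4·3+2·8 = 28 | 4·7 = 28
T: 3·0+4·0+2·6 = 12 | 4·3 = 12
gcd(3,4,2,4) = 1

Coefficients: [3, 4, 2, 4]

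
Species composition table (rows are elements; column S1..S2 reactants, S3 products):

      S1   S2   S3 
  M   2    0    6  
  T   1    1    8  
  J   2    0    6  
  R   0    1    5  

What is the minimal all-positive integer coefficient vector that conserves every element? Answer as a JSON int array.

Coefficients: [3, 5, 1]

M: 3·2+5·0 = 6 | 1·6 = 6
T: 3·1+5·1 = 8 | 1·8 = 8
J: 3·2+5·0 = 6 | 1·6 = 6
R: 3·0+5·1 = 5 | 1·5 = 5
gcd(3,5,1) = 1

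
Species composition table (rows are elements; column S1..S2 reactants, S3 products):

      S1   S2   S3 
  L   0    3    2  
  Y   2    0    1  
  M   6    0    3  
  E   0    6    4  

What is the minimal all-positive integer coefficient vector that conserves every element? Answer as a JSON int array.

L: 3·0+4·3 = 12 | 6·2 = 12
Y: 3·2+4·0 = 6 | 6·1 = 6
M: 3·6+4·0 = 18 | 6·3 = 18
E: 3·0+4·6 = 24 | 6·4 = 24
gcd(3,4,6) = 1

Coefficients: [3, 4, 6]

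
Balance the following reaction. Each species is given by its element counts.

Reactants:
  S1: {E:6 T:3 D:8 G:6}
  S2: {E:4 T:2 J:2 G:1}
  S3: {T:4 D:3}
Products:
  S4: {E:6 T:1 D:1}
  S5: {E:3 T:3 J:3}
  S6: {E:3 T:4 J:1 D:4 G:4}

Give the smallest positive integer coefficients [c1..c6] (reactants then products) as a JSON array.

E: 1·6+6·4+2·0 = 30 | 2·6+3·3+3·3 = 30
T: 1·3+6·2+2·4 = 23 | 2·1+3·3+3·4 = 23
J: 1·0+6·2+2·0 = 12 | 2·0+3·3+3·1 = 12
D: 1·8+6·0+2·3 = 14 | 2·1+3·0+3·4 = 14
G: 1·6+6·1+2·0 = 12 | 2·0+3·0+3·4 = 12
gcd(1,6,2,2,3,3) = 1

Coefficients: [1, 6, 2, 2, 3, 3]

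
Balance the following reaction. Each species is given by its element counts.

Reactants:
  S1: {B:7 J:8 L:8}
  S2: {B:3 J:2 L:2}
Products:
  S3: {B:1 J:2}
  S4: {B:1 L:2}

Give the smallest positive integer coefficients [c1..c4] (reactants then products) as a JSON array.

B: 1·7+1·3 = 10 | 5·1+5·1 = 10
J: 1·8+1·2 = 10 | 5·2+5·0 = 10
L: 1·8+1·2 = 10 | 5·0+5·2 = 10
gcd(1,1,5,5) = 1

Coefficients: [1, 1, 5, 5]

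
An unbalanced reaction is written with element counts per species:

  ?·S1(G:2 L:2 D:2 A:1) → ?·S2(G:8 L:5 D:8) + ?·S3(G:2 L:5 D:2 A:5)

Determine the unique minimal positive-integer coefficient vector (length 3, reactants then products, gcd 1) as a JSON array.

Coefficients: [5, 1, 1]

G: 5·2 = 10 | 1·8+1·2 = 10
L: 5·2 = 10 | 1·5+1·5 = 10
D: 5·2 = 10 | 1·8+1·2 = 10
A: 5·1 = 5 | 1·0+1·5 = 5
gcd(5,1,1) = 1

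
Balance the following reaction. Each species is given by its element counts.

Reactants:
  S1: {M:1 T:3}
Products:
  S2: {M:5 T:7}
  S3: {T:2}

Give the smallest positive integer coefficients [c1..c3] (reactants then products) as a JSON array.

M: 5·1 = 5 | 1·5+4·0 = 5
T: 5·3 = 15 | 1·7+4·2 = 15
gcd(5,1,4) = 1

Coefficients: [5, 1, 4]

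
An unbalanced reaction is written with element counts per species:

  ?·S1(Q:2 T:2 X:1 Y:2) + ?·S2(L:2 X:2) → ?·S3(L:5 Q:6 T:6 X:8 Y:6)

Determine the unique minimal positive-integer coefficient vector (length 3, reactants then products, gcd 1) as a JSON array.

Coefficients: [6, 5, 2]

L: 6·0+5·2 = 10 | 2·5 = 10
Q: 6·2+5·0 = 12 | 2·6 = 12
T: 6·2+5·0 = 12 | 2·6 = 12
X: 6·1+5·2 = 16 | 2·8 = 16
Y: 6·2+5·0 = 12 | 2·6 = 12
gcd(6,5,2) = 1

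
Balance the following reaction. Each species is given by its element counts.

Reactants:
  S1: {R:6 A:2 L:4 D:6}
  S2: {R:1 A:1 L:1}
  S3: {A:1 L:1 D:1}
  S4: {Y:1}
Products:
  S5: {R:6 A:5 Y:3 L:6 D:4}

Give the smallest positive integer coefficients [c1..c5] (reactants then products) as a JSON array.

Coefficients: [1, 6, 2, 6, 2]

R: 1·6+6·1+2·0+6·0 = 12 | 2·6 = 12
A: 1·2+6·1+2·1+6·0 = 10 | 2·5 = 10
Y: 1·0+6·0+2·0+6·1 = 6 | 2·3 = 6
L: 1·4+6·1+2·1+6·0 = 12 | 2·6 = 12
D: 1·6+6·0+2·1+6·0 = 8 | 2·4 = 8
gcd(1,6,2,6,2) = 1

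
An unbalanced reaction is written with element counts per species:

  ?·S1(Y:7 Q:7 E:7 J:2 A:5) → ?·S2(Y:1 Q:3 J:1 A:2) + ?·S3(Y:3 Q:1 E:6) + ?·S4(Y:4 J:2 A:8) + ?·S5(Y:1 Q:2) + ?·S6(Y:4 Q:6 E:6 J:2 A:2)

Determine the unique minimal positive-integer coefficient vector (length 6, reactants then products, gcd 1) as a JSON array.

Coefficients: [6, 6, 6, 2, 6, 1]

Y: 6·7 = 42 | 6·1+6·3+2·4+6·1+1·4 = 42
Q: 6·7 = 42 | 6·3+6·1+2·0+6·2+1·6 = 42
E: 6·7 = 42 | 6·0+6·6+2·0+6·0+1·6 = 42
J: 6·2 = 12 | 6·1+6·0+2·2+6·0+1·2 = 12
A: 6·5 = 30 | 6·2+6·0+2·8+6·0+1·2 = 30
gcd(6,6,6,2,6,1) = 1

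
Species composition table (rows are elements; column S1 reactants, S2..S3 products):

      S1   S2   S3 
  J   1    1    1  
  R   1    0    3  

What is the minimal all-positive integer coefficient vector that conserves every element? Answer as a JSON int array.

Coefficients: [3, 2, 1]

J: 3·1 = 3 | 2·1+1·1 = 3
R: 3·1 = 3 | 2·0+1·3 = 3
gcd(3,2,1) = 1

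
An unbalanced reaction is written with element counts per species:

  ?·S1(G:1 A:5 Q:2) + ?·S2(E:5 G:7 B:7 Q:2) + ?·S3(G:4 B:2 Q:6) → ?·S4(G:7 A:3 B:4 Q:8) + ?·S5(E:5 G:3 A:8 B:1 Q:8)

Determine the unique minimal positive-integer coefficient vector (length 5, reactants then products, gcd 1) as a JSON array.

Coefficients: [4, 1, 5, 4, 1]

E: 4·0+1·5+5·0 = 5 | 4·0+1·5 = 5
G: 4·1+1·7+5·4 = 31 | 4·7+1·3 = 31
A: 4·5+1·0+5·0 = 20 | 4·3+1·8 = 20
B: 4·0+1·7+5·2 = 17 | 4·4+1·1 = 17
Q: 4·2+1·2+5·6 = 40 | 4·8+1·8 = 40
gcd(4,1,5,4,1) = 1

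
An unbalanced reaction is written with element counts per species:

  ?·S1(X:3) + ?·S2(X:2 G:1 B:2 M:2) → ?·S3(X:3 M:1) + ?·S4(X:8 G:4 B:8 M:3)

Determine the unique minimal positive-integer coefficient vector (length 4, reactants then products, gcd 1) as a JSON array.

Coefficients: [5, 4, 5, 1]

X: 5·3+4·2 = 23 | 5·3+1·8 = 23
G: 5·0+4·1 = 4 | 5·0+1·4 = 4
B: 5·0+4·2 = 8 | 5·0+1·8 = 8
M: 5·0+4·2 = 8 | 5·1+1·3 = 8
gcd(5,4,5,1) = 1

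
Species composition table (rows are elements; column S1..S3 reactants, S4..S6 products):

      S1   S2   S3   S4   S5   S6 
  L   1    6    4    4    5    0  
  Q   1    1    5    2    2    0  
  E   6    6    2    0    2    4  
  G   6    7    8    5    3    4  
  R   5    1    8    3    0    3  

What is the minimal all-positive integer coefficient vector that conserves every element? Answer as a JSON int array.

L: 2·1+3·6+1·4 = 24 | 1·4+4·5+6·0 = 24
Q: 2·1+3·1+1·5 = 10 | 1·2+4·2+6·0 = 10
E: 2·6+3·6+1·2 = 32 | 1·0+4·2+6·4 = 32
G: 2·6+3·7+1·8 = 41 | 1·5+4·3+6·4 = 41
R: 2·5+3·1+1·8 = 21 | 1·3+4·0+6·3 = 21
gcd(2,3,1,1,4,6) = 1

Coefficients: [2, 3, 1, 1, 4, 6]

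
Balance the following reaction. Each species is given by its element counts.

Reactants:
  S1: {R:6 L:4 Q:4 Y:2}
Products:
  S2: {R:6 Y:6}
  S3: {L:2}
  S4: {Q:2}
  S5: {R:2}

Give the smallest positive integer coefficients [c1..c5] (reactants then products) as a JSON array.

R: 3·6 = 18 | 1·6+6·0+6·0+6·2 = 18
L: 3·4 = 12 | 1·0+6·2+6·0+6·0 = 12
Q: 3·4 = 12 | 1·0+6·0+6·2+6·0 = 12
Y: 3·2 = 6 | 1·6+6·0+6·0+6·0 = 6
gcd(3,1,6,6,6) = 1

Coefficients: [3, 1, 6, 6, 6]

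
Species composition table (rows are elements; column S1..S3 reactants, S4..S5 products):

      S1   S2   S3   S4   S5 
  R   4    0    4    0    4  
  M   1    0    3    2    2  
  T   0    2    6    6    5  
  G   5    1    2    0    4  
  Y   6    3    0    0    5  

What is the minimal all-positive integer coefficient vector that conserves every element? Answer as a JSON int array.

R: 2·4+6·0+4·4 = 24 | 1·0+6·4 = 24
M: 2·1+6·0+4·3 = 14 | 1·2+6·2 = 14
T: 2·0+6·2+4·6 = 36 | 1·6+6·5 = 36
G: 2·5+6·1+4·2 = 24 | 1·0+6·4 = 24
Y: 2·6+6·3+4·0 = 30 | 1·0+6·5 = 30
gcd(2,6,4,1,6) = 1

Coefficients: [2, 6, 4, 1, 6]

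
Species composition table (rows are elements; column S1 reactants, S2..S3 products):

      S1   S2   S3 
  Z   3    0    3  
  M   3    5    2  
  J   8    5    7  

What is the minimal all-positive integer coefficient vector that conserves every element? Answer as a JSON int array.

Coefficients: [5, 1, 5]

Z: 5·3 = 15 | 1·0+5·3 = 15
M: 5·3 = 15 | 1·5+5·2 = 15
J: 5·8 = 40 | 1·5+5·7 = 40
gcd(5,1,5) = 1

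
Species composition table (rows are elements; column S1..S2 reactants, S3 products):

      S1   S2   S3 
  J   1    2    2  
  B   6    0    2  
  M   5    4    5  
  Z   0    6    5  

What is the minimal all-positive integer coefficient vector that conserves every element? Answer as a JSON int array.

J: 2·1+5·2 = 12 | 6·2 = 12
B: 2·6+5·0 = 12 | 6·2 = 12
M: 2·5+5·4 = 30 | 6·5 = 30
Z: 2·0+5·6 = 30 | 6·5 = 30
gcd(2,5,6) = 1

Coefficients: [2, 5, 6]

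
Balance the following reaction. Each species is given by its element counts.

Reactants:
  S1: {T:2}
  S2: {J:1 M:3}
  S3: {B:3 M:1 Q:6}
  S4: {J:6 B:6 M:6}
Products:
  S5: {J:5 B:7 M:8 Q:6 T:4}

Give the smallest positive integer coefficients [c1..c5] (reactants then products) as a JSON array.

Coefficients: [6, 3, 3, 2, 3]

J: 6·0+3·1+3·0+2·6 = 15 | 3·5 = 15
B: 6·0+3·0+3·3+2·6 = 21 | 3·7 = 21
M: 6·0+3·3+3·1+2·6 = 24 | 3·8 = 24
Q: 6·0+3·0+3·6+2·0 = 18 | 3·6 = 18
T: 6·2+3·0+3·0+2·0 = 12 | 3·4 = 12
gcd(6,3,3,2,3) = 1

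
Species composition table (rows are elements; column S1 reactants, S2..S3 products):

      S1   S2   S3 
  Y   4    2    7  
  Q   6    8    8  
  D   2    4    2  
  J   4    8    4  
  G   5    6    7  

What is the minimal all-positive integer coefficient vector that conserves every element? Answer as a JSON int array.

Y: 4·4 = 16 | 1·2+2·7 = 16
Q: 4·6 = 24 | 1·8+2·8 = 24
D: 4·2 = 8 | 1·4+2·2 = 8
J: 4·4 = 16 | 1·8+2·4 = 16
G: 4·5 = 20 | 1·6+2·7 = 20
gcd(4,1,2) = 1

Coefficients: [4, 1, 2]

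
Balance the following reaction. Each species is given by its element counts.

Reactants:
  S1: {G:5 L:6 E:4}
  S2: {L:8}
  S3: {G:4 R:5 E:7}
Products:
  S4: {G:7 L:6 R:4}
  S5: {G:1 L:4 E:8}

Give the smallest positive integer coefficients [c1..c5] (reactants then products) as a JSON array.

Coefficients: [5, 3, 4, 5, 6]

G: 5·5+3·0+4·4 = 41 | 5·7+6·1 = 41
L: 5·6+3·8+4·0 = 54 | 5·6+6·4 = 54
R: 5·0+3·0+4·5 = 20 | 5·4+6·0 = 20
E: 5·4+3·0+4·7 = 48 | 5·0+6·8 = 48
gcd(5,3,4,5,6) = 1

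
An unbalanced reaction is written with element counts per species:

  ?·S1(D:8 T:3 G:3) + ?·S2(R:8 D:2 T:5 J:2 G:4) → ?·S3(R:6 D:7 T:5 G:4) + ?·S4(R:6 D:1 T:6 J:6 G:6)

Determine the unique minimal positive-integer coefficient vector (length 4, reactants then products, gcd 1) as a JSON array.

Coefficients: [2, 3, 3, 1]

R: 2·0+3·8 = 24 | 3·6+1·6 = 24
D: 2·8+3·2 = 22 | 3·7+1·1 = 22
T: 2·3+3·5 = 21 | 3·5+1·6 = 21
J: 2·0+3·2 = 6 | 3·0+1·6 = 6
G: 2·3+3·4 = 18 | 3·4+1·6 = 18
gcd(2,3,3,1) = 1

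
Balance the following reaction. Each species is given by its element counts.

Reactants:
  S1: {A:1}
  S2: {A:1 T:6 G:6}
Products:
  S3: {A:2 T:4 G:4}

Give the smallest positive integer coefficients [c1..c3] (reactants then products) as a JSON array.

A: 4·1+2·1 = 6 | 3·2 = 6
T: 4·0+2·6 = 12 | 3·4 = 12
G: 4·0+2·6 = 12 | 3·4 = 12
gcd(4,2,3) = 1

Coefficients: [4, 2, 3]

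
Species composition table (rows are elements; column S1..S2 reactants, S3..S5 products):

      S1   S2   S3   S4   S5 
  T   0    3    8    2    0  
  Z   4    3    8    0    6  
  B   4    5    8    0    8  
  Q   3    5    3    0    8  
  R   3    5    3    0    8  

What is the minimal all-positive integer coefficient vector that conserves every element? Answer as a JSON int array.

Coefficients: [5, 4, 1, 2, 4]

T: 5·0+4·3 = 12 | 1·8+2·2+4·0 = 12
Z: 5·4+4·3 = 32 | 1·8+2·0+4·6 = 32
B: 5·4+4·5 = 40 | 1·8+2·0+4·8 = 40
Q: 5·3+4·5 = 35 | 1·3+2·0+4·8 = 35
R: 5·3+4·5 = 35 | 1·3+2·0+4·8 = 35
gcd(5,4,1,2,4) = 1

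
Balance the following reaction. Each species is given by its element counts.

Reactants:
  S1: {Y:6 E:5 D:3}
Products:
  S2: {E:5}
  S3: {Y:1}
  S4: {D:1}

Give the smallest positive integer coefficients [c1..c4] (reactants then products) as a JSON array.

Y: 1·6 = 6 | 1·0+6·1+3·0 = 6
E: 1·5 = 5 | 1·5+6·0+3·0 = 5
D: 1·3 = 3 | 1·0+6·0+3·1 = 3
gcd(1,1,6,3) = 1

Coefficients: [1, 1, 6, 3]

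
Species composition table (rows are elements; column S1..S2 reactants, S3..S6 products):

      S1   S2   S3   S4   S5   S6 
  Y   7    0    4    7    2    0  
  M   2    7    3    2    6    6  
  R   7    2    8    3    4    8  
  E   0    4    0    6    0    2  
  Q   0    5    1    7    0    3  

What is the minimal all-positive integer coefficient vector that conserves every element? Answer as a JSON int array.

Y: 5·7+5·0 = 35 | 1·4+3·7+5·2+1·0 = 35
M: 5·2+5·7 = 45 | 1·3+3·2+5·6+1·6 = 45
R: 5·7+5·2 = 45 | 1·8+3·3+5·4+1·8 = 45
E: 5·0+5·4 = 20 | 1·0+3·6+5·0+1·2 = 20
Q: 5·0+5·5 = 25 | 1·1+3·7+5·0+1·3 = 25
gcd(5,5,1,3,5,1) = 1

Coefficients: [5, 5, 1, 3, 5, 1]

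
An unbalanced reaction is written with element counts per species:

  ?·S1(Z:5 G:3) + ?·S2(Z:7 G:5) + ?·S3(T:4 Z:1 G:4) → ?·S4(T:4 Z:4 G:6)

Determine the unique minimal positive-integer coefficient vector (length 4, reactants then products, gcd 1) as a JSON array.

Coefficients: [1, 1, 4, 4]

T: 1·0+1·0+4·4 = 16 | 4·4 = 16
Z: 1·5+1·7+4·1 = 16 | 4·4 = 16
G: 1·3+1·5+4·4 = 24 | 4·6 = 24
gcd(1,1,4,4) = 1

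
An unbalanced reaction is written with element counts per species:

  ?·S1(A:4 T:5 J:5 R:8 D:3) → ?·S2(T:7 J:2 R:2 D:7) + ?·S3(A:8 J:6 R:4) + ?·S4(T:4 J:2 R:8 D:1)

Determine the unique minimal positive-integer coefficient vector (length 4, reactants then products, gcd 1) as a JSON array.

Coefficients: [6, 2, 3, 4]

A: 6·4 = 24 | 2·0+3·8+4·0 = 24
T: 6·5 = 30 | 2·7+3·0+4·4 = 30
J: 6·5 = 30 | 2·2+3·6+4·2 = 30
R: 6·8 = 48 | 2·2+3·4+4·8 = 48
D: 6·3 = 18 | 2·7+3·0+4·1 = 18
gcd(6,2,3,4) = 1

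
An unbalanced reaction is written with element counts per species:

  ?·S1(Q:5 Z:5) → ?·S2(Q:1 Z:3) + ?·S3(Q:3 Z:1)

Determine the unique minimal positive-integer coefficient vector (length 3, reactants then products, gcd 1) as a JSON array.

Q: 4·5 = 20 | 5·1+5·3 = 20
Z: 4·5 = 20 | 5·3+5·1 = 20
gcd(4,5,5) = 1

Coefficients: [4, 5, 5]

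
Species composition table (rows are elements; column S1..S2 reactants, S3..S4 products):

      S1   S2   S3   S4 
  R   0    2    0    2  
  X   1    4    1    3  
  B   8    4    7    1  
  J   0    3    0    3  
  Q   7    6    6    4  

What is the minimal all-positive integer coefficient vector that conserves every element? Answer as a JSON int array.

R: 4·0+1·2 = 2 | 5·0+1·2 = 2
X: 4·1+1·4 = 8 | 5·1+1·3 = 8
B: 4·8+1·4 = 36 | 5·7+1·1 = 36
J: 4·0+1·3 = 3 | 5·0+1·3 = 3
Q: 4·7+1·6 = 34 | 5·6+1·4 = 34
gcd(4,1,5,1) = 1

Coefficients: [4, 1, 5, 1]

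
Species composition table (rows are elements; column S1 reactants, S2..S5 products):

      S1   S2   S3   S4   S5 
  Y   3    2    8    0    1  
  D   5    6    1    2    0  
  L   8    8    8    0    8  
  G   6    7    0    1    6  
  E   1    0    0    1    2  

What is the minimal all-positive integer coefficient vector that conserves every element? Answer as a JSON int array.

Y: 5·3 = 15 | 3·2+1·8+3·0+1·1 = 15
D: 5·5 = 25 | 3·6+1·1+3·2+1·0 = 25
L: 5·8 = 40 | 3·8+1·8+3·0+1·8 = 40
G: 5·6 = 30 | 3·7+1·0+3·1+1·6 = 30
E: 5·1 = 5 | 3·0+1·0+3·1+1·2 = 5
gcd(5,3,1,3,1) = 1

Coefficients: [5, 3, 1, 3, 1]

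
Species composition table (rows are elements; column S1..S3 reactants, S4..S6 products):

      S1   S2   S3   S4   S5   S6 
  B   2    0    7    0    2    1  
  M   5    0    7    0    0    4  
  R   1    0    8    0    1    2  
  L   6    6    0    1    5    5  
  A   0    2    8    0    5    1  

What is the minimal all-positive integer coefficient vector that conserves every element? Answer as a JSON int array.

Coefficients: [1, 5, 1, 6, 3, 3]

B: 1·2+5·0+1·7 = 9 | 6·0+3·2+3·1 = 9
M: 1·5+5·0+1·7 = 12 | 6·0+3·0+3·4 = 12
R: 1·1+5·0+1·8 = 9 | 6·0+3·1+3·2 = 9
L: 1·6+5·6+1·0 = 36 | 6·1+3·5+3·5 = 36
A: 1·0+5·2+1·8 = 18 | 6·0+3·5+3·1 = 18
gcd(1,5,1,6,3,3) = 1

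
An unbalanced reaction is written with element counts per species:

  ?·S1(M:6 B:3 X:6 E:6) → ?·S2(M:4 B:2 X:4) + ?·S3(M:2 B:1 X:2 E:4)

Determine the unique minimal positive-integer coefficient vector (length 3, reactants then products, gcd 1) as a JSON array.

M: 4·6 = 24 | 3·4+6·2 = 24
B: 4·3 = 12 | 3·2+6·1 = 12
X: 4·6 = 24 | 3·4+6·2 = 24
E: 4·6 = 24 | 3·0+6·4 = 24
gcd(4,3,6) = 1

Coefficients: [4, 3, 6]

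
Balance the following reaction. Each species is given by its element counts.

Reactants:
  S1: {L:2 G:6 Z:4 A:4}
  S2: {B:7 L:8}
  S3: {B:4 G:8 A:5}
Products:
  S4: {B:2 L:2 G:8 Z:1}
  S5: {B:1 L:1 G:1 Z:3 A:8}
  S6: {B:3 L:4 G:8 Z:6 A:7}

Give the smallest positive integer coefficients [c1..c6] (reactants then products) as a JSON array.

B: 6·0+1·7+3·4 = 19 | 6·2+4·1+1·3 = 19
L: 6·2+1·8+3·0 = 20 | 6·2+4·1+1·4 = 20
G: 6·6+1·0+3·8 = 60 | 6·8+4·1+1·8 = 60
Z: 6·4+1·0+3·0 = 24 | 6·1+4·3+1·6 = 24
A: 6·4+1·0+3·5 = 39 | 6·0+4·8+1·7 = 39
gcd(6,1,3,6,4,1) = 1

Coefficients: [6, 1, 3, 6, 4, 1]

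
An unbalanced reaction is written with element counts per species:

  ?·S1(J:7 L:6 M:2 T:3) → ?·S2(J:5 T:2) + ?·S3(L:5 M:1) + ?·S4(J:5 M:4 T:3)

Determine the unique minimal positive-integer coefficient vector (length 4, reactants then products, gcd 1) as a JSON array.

Coefficients: [5, 6, 6, 1]

J: 5·7 = 35 | 6·5+6·0+1·5 = 35
L: 5·6 = 30 | 6·0+6·5+1·0 = 30
M: 5·2 = 10 | 6·0+6·1+1·4 = 10
T: 5·3 = 15 | 6·2+6·0+1·3 = 15
gcd(5,6,6,1) = 1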